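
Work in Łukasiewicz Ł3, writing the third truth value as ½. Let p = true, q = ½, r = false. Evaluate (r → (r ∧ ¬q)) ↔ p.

true

¬q = ¬½ = ½
r ∧ ¬q = false ∧ ½ = false
r → (r ∧ ¬q) = false → false = true
(r → (r ∧ ¬q)) ↔ p = true ↔ true = true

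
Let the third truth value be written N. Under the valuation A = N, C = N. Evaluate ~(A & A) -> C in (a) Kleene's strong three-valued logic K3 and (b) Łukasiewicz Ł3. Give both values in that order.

N; True

In Kleene's strong three-valued logic K3: A & A = N & N = N
~(A & A) = ~N = N
~(A & A) -> C = N -> N = N  [~N | N]
In Łukasiewicz Ł3: A & A = N & N = N
~(A & A) = ~N = N
~(A & A) -> C = N -> N = True  [min(1, 1−½+½)]
They differ because Kleene's strong three-valued logic K3 and Łukasiewicz Ł3 treat N differently under implication.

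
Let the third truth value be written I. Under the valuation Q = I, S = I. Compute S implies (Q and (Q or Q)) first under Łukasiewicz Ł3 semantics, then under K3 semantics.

1; I

In Łukasiewicz Ł3: Q or Q = I or I = I
Q and (Q or Q) = I and I = I
S implies (Q and (Q or Q)) = I implies I = 1
In K3: Q or Q = I or I = I
Q and (Q or Q) = I and I = I
S implies (Q and (Q or Q)) = I implies I = I  [not I or I]
They differ because Łukasiewicz Ł3 and K3 treat I differently under implication.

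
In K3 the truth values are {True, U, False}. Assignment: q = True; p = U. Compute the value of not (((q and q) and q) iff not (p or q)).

True

q and q = True and True = True
(q and q) and q = True and True = True
p or q = U or True = True
not (p or q) = not True = False
((q and q) and q) iff not (p or q) = True iff False = False
not (((q and q) and q) iff not (p or q)) = not False = True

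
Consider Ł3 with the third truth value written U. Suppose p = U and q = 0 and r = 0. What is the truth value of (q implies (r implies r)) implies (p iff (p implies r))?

r implies r = 0 implies 0 = 1
q implies (r implies r) = 0 implies 1 = 1
p implies r = U implies 0 = U  [min(1, 1−½+0)]
p iff (p implies r) = U iff U = 1
(q implies (r implies r)) implies (p iff (p implies r)) = 1 implies 1 = 1

1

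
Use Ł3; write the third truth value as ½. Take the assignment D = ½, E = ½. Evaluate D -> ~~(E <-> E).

1

E <-> E = ½ <-> ½ = 1  [1 − |½−½|]
~(E <-> E) = ~1 = 0
~~(E <-> E) = ~0 = 1
D -> ~~(E <-> E) = ½ -> 1 = 1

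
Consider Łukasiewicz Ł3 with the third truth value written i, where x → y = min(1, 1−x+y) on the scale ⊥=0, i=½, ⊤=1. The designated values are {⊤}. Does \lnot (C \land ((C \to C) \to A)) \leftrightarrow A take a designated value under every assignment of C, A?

No

Countermodel: C=⊤, A=⊤ gives ⊥, which is not designated.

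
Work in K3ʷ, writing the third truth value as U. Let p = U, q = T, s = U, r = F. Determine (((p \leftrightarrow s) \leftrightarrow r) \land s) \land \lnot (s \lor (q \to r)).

U

p \leftrightarrow s = U \leftrightarrow U = U
(p \leftrightarrow s) \leftrightarrow r = U \leftrightarrow F = U
((p \leftrightarrow s) \leftrightarrow r) \land s = U \land U = U
q \to r = T \to F = F
s \lor (q \to r) = U \lor F = U
\lnot (s \lor (q \to r)) = \lnot U = U
(((p \leftrightarrow s) \leftrightarrow r) \land s) \land \lnot (s \lor (q \to r)) = U \land U = U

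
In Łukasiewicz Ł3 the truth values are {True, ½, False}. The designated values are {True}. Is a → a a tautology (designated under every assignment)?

Every assignment of a over {True, ½, False} gives a value in {True}.
In particular, with a=½: a → a = True.

Yes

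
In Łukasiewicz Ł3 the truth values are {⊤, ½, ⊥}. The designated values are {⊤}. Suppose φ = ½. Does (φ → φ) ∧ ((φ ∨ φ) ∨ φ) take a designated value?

No

φ → φ = ½ → ½ = ⊤  [min(1, 1−½+½)]
φ ∨ φ = ½ ∨ ½ = ½
(φ ∨ φ) ∨ φ = ½ ∨ ½ = ½
(φ → φ) ∧ ((φ ∨ φ) ∨ φ) = ⊤ ∧ ½ = ½
½ ∉ {⊤}.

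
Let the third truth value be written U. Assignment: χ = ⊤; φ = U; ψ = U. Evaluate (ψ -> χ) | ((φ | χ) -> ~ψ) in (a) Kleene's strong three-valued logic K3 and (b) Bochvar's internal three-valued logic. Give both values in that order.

In Kleene's strong three-valued logic K3: ψ -> χ = U -> ⊤ = ⊤  [~U | ⊤]
φ | χ = U | ⊤ = ⊤
~ψ = ~U = U
(φ | χ) -> ~ψ = ⊤ -> U = U
(ψ -> χ) | ((φ | χ) -> ~ψ) = ⊤ | U = ⊤
In Bochvar's internal three-valued logic: ψ -> χ = U -> ⊤ = U  [any arg is the third value ⇒ result is the third value]
φ | χ = U | ⊤ = U
~ψ = ~U = U
(φ | χ) -> ~ψ = U -> U = U
(ψ -> χ) | ((φ | χ) -> ~ψ) = U | U = U
They differ because Kleene's strong three-valued logic K3 and Bochvar's internal three-valued logic treat U differently under the binary connectives.

⊤; U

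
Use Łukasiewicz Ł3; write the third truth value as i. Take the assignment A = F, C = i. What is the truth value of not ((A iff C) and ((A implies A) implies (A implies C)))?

A iff C = F iff i = i
A implies A = F implies F = T
A implies C = F implies i = T
(A implies A) implies (A implies C) = T implies T = T
(A iff C) and ((A implies A) implies (A implies C)) = i and T = i
not ((A iff C) and ((A implies A) implies (A implies C))) = not i = i

i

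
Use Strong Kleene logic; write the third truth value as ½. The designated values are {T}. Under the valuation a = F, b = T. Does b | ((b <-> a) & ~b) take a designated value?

b <-> a = T <-> F = F
~b = ~T = F
(b <-> a) & ~b = F & F = F
b | ((b <-> a) & ~b) = T | F = T
T ∈ {T}.

Yes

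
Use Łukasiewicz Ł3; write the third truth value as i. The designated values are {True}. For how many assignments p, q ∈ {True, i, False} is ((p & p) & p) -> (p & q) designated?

6

Of the 9 assignments, 6 give a value in {True}.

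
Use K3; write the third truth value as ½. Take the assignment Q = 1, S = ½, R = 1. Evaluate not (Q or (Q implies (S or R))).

S or R = ½ or 1 = 1
Q implies (S or R) = 1 implies 1 = 1
Q or (Q implies (S or R)) = 1 or 1 = 1
not (Q or (Q implies (S or R))) = not 1 = 0

0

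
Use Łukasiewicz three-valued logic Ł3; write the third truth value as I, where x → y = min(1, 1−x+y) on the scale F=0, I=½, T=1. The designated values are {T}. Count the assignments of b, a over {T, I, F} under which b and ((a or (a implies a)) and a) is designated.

Designated under: (b=T, a=T).

1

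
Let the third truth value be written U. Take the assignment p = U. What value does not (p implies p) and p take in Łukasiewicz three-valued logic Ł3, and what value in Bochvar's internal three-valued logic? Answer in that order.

⊥; U

In Łukasiewicz three-valued logic Ł3: p implies p = U implies U = ⊤  [min(1, 1−½+½)]
not (p implies p) = not ⊤ = ⊥
not (p implies p) and p = ⊥ and U = ⊥
In Bochvar's internal three-valued logic: p implies p = U implies U = U  [any arg is the third value ⇒ result is the third value]
not (p implies p) = not U = U
not (p implies p) and p = U and U = U
They differ because Łukasiewicz three-valued logic Ł3 and Bochvar's internal three-valued logic treat U differently under the binary connectives.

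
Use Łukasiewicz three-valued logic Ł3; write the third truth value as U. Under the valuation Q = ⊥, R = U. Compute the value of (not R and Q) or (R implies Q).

not R = not U = U
not R and Q = U and ⊥ = ⊥
R implies Q = U implies ⊥ = U  [min(1, 1−½+0)]
(not R and Q) or (R implies Q) = ⊥ or U = U

U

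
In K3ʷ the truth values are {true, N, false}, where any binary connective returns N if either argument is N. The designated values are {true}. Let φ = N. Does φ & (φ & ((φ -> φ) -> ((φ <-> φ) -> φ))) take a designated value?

φ -> φ = N -> N = N  [any arg is the third value ⇒ result is the third value]
φ <-> φ = N <-> N = N
(φ <-> φ) -> φ = N -> N = N
(φ -> φ) -> ((φ <-> φ) -> φ) = N -> N = N
φ & ((φ -> φ) -> ((φ <-> φ) -> φ)) = N & N = N
φ & (φ & ((φ -> φ) -> ((φ <-> φ) -> φ))) = N & N = N
N ∉ {true}.

No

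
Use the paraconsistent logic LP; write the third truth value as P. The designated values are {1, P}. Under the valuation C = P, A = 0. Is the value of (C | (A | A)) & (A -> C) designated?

Yes

A | A = 0 | 0 = 0
C | (A | A) = P | 0 = P
A -> C = 0 -> P = 1  [~0 | P]
(C | (A | A)) & (A -> C) = P & 1 = P
P ∈ {1, P}.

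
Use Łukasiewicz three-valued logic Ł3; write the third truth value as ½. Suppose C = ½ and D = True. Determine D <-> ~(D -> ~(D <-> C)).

D <-> C = True <-> ½ = ½  [1 − |1−½|]
~(D <-> C) = ~½ = ½
D -> ~(D <-> C) = True -> ½ = ½
~(D -> ~(D <-> C)) = ~½ = ½
D <-> ~(D -> ~(D <-> C)) = True <-> ½ = ½

½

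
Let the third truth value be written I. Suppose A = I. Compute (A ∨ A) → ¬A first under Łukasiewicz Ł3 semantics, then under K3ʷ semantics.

In Łukasiewicz Ł3: A ∨ A = I ∨ I = I
¬A = ¬I = I
(A ∨ A) → ¬A = I → I = T  [min(1, 1−½+½)]
In K3ʷ: A ∨ A = I ∨ I = I
¬A = ¬I = I
(A ∨ A) → ¬A = I → I = I  [any arg is the third value ⇒ result is the third value]
They differ because Łukasiewicz Ł3 and K3ʷ treat I differently under the binary connectives.

T; I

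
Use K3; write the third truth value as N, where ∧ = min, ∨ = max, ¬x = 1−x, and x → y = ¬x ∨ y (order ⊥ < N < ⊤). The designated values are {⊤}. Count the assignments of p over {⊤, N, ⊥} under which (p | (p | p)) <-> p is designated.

2

p=⊤: ⊤ ✓
p=N: N ·
p=⊥: ⊤ ✓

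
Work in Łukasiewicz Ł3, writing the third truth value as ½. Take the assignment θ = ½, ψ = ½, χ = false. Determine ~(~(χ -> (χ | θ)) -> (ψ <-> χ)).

χ | θ = false | ½ = ½
χ -> (χ | θ) = false -> ½ = true
~(χ -> (χ | θ)) = ~true = false
ψ <-> χ = ½ <-> false = ½
~(χ -> (χ | θ)) -> (ψ <-> χ) = false -> ½ = true
~(~(χ -> (χ | θ)) -> (ψ <-> χ)) = ~true = false

false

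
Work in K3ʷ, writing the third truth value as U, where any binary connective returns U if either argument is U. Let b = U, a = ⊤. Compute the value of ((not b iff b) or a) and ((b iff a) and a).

U

not b = not U = U
not b iff b = U iff U = U
(not b iff b) or a = U or ⊤ = U
b iff a = U iff ⊤ = U
(b iff a) and a = U and ⊤ = U
((not b iff b) or a) and ((b iff a) and a) = U and U = U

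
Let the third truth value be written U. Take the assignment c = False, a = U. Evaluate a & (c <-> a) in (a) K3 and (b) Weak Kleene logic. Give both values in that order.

U; U

In K3: c <-> a = False <-> U = U
a & (c <-> a) = U & U = U
In Weak Kleene logic: c <-> a = False <-> U = U
a & (c <-> a) = U & U = U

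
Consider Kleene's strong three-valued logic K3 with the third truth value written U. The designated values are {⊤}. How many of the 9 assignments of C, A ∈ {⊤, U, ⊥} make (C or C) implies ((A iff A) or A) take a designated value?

Of the 9 assignments, 7 give a value in {⊤}.

7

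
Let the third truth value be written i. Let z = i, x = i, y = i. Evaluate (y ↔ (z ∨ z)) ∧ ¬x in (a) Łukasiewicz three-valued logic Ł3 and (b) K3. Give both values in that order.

In Łukasiewicz three-valued logic Ł3: z ∨ z = i ∨ i = i
y ↔ (z ∨ z) = i ↔ i = ⊤  [1 − |½−½|]
¬x = ¬i = i
(y ↔ (z ∨ z)) ∧ ¬x = ⊤ ∧ i = i
In K3: z ∨ z = i ∨ i = i
y ↔ (z ∨ z) = i ↔ i = i
¬x = ¬i = i
(y ↔ (z ∨ z)) ∧ ¬x = i ∧ i = i

i; i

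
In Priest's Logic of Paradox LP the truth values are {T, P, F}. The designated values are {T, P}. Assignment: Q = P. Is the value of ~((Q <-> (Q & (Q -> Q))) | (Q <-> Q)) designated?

Yes

Q -> Q = P -> P = P  [~P | P]
Q & (Q -> Q) = P & P = P
Q <-> (Q & (Q -> Q)) = P <-> P = P
Q <-> Q = P <-> P = P
(Q <-> (Q & (Q -> Q))) | (Q <-> Q) = P | P = P
~((Q <-> (Q & (Q -> Q))) | (Q <-> Q)) = ~P = P
P ∈ {T, P}.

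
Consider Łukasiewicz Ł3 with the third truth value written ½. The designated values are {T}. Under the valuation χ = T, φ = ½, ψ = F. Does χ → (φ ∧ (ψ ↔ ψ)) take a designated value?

No

ψ ↔ ψ = F ↔ F = T
φ ∧ (ψ ↔ ψ) = ½ ∧ T = ½
χ → (φ ∧ (ψ ↔ ψ)) = T → ½ = ½
½ ∉ {T}.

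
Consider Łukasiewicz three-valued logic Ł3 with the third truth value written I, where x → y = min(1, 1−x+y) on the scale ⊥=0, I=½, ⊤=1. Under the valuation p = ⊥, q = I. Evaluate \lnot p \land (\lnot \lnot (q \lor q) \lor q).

I

\lnot p = \lnot ⊥ = ⊤
q \lor q = I \lor I = I
\lnot (q \lor q) = \lnot I = I
\lnot \lnot (q \lor q) = \lnot I = I
\lnot \lnot (q \lor q) \lor q = I \lor I = I
\lnot p \land (\lnot \lnot (q \lor q) \lor q) = ⊤ \land I = I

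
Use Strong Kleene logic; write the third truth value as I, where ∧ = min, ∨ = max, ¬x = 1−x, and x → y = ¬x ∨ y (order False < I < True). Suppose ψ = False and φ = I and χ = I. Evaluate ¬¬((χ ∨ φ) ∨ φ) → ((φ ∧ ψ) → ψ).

True

χ ∨ φ = I ∨ I = I
(χ ∨ φ) ∨ φ = I ∨ I = I
¬((χ ∨ φ) ∨ φ) = ¬I = I
¬¬((χ ∨ φ) ∨ φ) = ¬I = I
φ ∧ ψ = I ∧ False = False
(φ ∧ ψ) → ψ = False → False = True
¬¬((χ ∨ φ) ∨ φ) → ((φ ∧ ψ) → ψ) = I → True = True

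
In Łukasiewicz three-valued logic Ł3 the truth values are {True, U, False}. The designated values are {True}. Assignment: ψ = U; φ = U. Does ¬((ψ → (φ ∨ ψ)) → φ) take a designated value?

φ ∨ ψ = U ∨ U = U
ψ → (φ ∨ ψ) = U → U = True  [min(1, 1−½+½)]
(ψ → (φ ∨ ψ)) → φ = True → U = U
¬((ψ → (φ ∨ ψ)) → φ) = ¬U = U
U ∉ {True}.

No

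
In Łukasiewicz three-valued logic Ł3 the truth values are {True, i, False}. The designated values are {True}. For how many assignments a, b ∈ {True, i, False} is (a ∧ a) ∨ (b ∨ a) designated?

5

Of the 9 assignments, 5 give a value in {True}.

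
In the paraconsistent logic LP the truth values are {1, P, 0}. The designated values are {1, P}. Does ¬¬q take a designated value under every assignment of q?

No

Countermodel: q=0 gives 0, which is not designated.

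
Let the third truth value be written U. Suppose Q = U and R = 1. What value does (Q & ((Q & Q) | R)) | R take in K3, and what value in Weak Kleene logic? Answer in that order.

1; U

In K3: Q & Q = U & U = U
(Q & Q) | R = U | 1 = 1
Q & ((Q & Q) | R) = U & 1 = U
(Q & ((Q & Q) | R)) | R = U | 1 = 1
In Weak Kleene logic: Q & Q = U & U = U
(Q & Q) | R = U | 1 = U
Q & ((Q & Q) | R) = U & U = U
(Q & ((Q & Q) | R)) | R = U | 1 = U
They differ because K3 and Weak Kleene logic treat U differently under the binary connectives.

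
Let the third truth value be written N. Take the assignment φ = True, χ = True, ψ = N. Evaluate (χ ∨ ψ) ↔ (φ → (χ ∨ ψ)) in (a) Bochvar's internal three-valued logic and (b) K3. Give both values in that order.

N; True

In Bochvar's internal three-valued logic: χ ∨ ψ = True ∨ N = N
χ ∨ ψ = True ∨ N = N
φ → (χ ∨ ψ) = True → N = N  [any arg is the third value ⇒ result is the third value]
(χ ∨ ψ) ↔ (φ → (χ ∨ ψ)) = N ↔ N = N
In K3: χ ∨ ψ = True ∨ N = True
χ ∨ ψ = True ∨ N = True
φ → (χ ∨ ψ) = True → True = True
(χ ∨ ψ) ↔ (φ → (χ ∨ ψ)) = True ↔ True = True
They differ because Bochvar's internal three-valued logic and K3 treat N differently under the binary connectives.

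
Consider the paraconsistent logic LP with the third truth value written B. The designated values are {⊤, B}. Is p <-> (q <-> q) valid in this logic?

No

Countermodel: p=⊥, q=⊤ gives ⊥, which is not designated.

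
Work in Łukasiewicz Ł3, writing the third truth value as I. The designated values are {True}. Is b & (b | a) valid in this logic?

Countermodel: b=I, a=True gives I, which is not designated.

No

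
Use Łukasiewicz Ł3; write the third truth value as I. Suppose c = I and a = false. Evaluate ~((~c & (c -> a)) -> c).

false

~c = ~I = I
c -> a = I -> false = I
~c & (c -> a) = I & I = I
(~c & (c -> a)) -> c = I -> I = true
~((~c & (c -> a)) -> c) = ~true = false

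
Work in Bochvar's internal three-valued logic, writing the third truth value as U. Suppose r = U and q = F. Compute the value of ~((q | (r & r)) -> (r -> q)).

U

r & r = U & U = U
q | (r & r) = F | U = U
r -> q = U -> F = U  [any arg is the third value ⇒ result is the third value]
(q | (r & r)) -> (r -> q) = U -> U = U
~((q | (r & r)) -> (r -> q)) = ~U = U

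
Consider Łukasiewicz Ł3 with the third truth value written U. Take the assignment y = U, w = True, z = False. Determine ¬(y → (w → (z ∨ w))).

z ∨ w = False ∨ True = True
w → (z ∨ w) = True → True = True
y → (w → (z ∨ w)) = U → True = True  [min(1, 1−½+1)]
¬(y → (w → (z ∨ w))) = ¬True = False

False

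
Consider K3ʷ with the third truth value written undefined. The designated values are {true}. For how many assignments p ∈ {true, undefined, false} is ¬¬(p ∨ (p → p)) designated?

2

p=true: true ✓
p=undefined: undefined ·
p=false: true ✓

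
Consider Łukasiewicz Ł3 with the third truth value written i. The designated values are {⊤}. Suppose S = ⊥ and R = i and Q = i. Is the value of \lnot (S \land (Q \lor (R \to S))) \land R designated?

No

R \to S = i \to ⊥ = i  [min(1, 1−½+0)]
Q \lor (R \to S) = i \lor i = i
S \land (Q \lor (R \to S)) = ⊥ \land i = ⊥
\lnot (S \land (Q \lor (R \to S))) = \lnot ⊥ = ⊤
\lnot (S \land (Q \lor (R \to S))) \land R = ⊤ \land i = i
i ∉ {⊤}.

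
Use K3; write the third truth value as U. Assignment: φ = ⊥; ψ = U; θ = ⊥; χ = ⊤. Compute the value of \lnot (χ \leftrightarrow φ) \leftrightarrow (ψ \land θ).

⊥

χ \leftrightarrow φ = ⊤ \leftrightarrow ⊥ = ⊥
\lnot (χ \leftrightarrow φ) = \lnot ⊥ = ⊤
ψ \land θ = U \land ⊥ = ⊥
\lnot (χ \leftrightarrow φ) \leftrightarrow (ψ \land θ) = ⊤ \leftrightarrow ⊥ = ⊥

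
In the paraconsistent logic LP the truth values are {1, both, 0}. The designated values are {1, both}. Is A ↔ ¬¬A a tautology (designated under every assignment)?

Yes

Every assignment of A over {1, both, 0} gives a value in {1, both}.
In particular, with A=both: A ↔ ¬¬A = both.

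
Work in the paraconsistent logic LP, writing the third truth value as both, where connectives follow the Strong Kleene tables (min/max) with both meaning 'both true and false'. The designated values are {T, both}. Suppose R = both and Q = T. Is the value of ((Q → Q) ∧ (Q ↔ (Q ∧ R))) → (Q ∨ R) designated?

Q → Q = T → T = T
Q ∧ R = T ∧ both = both
Q ↔ (Q ∧ R) = T ↔ both = both
(Q → Q) ∧ (Q ↔ (Q ∧ R)) = T ∧ both = both
Q ∨ R = T ∨ both = T
((Q → Q) ∧ (Q ↔ (Q ∧ R))) → (Q ∨ R) = both → T = T  [¬both ∨ T]
T ∈ {T, both}.

Yes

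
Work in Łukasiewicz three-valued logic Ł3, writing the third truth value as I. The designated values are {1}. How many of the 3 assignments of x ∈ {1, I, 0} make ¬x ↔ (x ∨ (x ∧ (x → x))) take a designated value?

x=1: 0 ·
x=I: 1 ✓
x=0: 0 ·

1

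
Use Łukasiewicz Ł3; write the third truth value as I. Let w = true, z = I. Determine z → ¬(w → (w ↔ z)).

w ↔ z = true ↔ I = I  [1 − |1−½|]
w → (w ↔ z) = true → I = I
¬(w → (w ↔ z)) = ¬I = I
z → ¬(w → (w ↔ z)) = I → I = true

true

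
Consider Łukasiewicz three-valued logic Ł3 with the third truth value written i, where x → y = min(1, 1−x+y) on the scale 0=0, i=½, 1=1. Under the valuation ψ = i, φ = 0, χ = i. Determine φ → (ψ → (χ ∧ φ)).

χ ∧ φ = i ∧ 0 = 0
ψ → (χ ∧ φ) = i → 0 = i
φ → (ψ → (χ ∧ φ)) = 0 → i = 1

1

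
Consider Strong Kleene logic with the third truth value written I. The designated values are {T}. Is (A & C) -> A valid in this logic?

Countermodel: A=I, C=T gives I, which is not designated.

No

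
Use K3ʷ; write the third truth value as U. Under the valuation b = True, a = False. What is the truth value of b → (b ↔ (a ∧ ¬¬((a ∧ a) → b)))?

a ∧ a = False ∧ False = False
(a ∧ a) → b = False → True = True
¬((a ∧ a) → b) = ¬True = False
¬¬((a ∧ a) → b) = ¬False = True
a ∧ ¬¬((a ∧ a) → b) = False ∧ True = False
b ↔ (a ∧ ¬¬((a ∧ a) → b)) = True ↔ False = False
b → (b ↔ (a ∧ ¬¬((a ∧ a) → b))) = True → False = False

False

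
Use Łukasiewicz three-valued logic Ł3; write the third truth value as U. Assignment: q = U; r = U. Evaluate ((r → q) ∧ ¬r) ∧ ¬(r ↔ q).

F

r → q = U → U = T
¬r = ¬U = U
(r → q) ∧ ¬r = T ∧ U = U
r ↔ q = U ↔ U = T
¬(r ↔ q) = ¬T = F
((r → q) ∧ ¬r) ∧ ¬(r ↔ q) = U ∧ F = F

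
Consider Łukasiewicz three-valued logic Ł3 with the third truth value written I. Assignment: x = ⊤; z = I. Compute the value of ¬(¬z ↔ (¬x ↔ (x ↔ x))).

¬z = ¬I = I
¬x = ¬⊤ = ⊥
x ↔ x = ⊤ ↔ ⊤ = ⊤
¬x ↔ (x ↔ x) = ⊥ ↔ ⊤ = ⊥
¬z ↔ (¬x ↔ (x ↔ x)) = I ↔ ⊥ = I
¬(¬z ↔ (¬x ↔ (x ↔ x))) = ¬I = I

I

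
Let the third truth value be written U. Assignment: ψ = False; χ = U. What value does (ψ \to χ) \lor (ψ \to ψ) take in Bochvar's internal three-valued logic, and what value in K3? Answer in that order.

U; True

In Bochvar's internal three-valued logic: ψ \to χ = False \to U = U  [any arg is the third value ⇒ result is the third value]
ψ \to ψ = False \to False = True
(ψ \to χ) \lor (ψ \to ψ) = U \lor True = U
In K3: ψ \to χ = False \to U = True  [\lnot False \lor U]
ψ \to ψ = False \to False = True
(ψ \to χ) \lor (ψ \to ψ) = True \lor True = True
They differ because Bochvar's internal three-valued logic and K3 treat U differently under the binary connectives.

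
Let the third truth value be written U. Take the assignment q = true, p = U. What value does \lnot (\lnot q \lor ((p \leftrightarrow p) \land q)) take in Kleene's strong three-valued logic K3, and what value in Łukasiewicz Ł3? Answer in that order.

U; false

In Kleene's strong three-valued logic K3: \lnot q = \lnot true = false
p \leftrightarrow p = U \leftrightarrow U = U
(p \leftrightarrow p) \land q = U \land true = U
\lnot q \lor ((p \leftrightarrow p) \land q) = false \lor U = U
\lnot (\lnot q \lor ((p \leftrightarrow p) \land q)) = \lnot U = U
In Łukasiewicz Ł3: \lnot q = \lnot true = false
p \leftrightarrow p = U \leftrightarrow U = true  [1 − |½−½|]
(p \leftrightarrow p) \land q = true \land true = true
\lnot q \lor ((p \leftrightarrow p) \land q) = false \lor true = true
\lnot (\lnot q \lor ((p \leftrightarrow p) \land q)) = \lnot true = false
They differ because Kleene's strong three-valued logic K3 and Łukasiewicz Ł3 treat U differently under implication.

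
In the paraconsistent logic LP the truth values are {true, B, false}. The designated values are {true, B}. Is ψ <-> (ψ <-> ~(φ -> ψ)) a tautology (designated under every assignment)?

No

Countermodel: ψ=true, φ=true gives false, which is not designated.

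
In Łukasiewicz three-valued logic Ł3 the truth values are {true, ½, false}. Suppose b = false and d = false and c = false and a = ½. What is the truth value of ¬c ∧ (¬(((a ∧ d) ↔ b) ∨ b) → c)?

¬c = ¬false = true
a ∧ d = ½ ∧ false = false
(a ∧ d) ↔ b = false ↔ false = true
((a ∧ d) ↔ b) ∨ b = true ∨ false = true
¬(((a ∧ d) ↔ b) ∨ b) = ¬true = false
¬(((a ∧ d) ↔ b) ∨ b) → c = false → false = true
¬c ∧ (¬(((a ∧ d) ↔ b) ∨ b) → c) = true ∧ true = true

true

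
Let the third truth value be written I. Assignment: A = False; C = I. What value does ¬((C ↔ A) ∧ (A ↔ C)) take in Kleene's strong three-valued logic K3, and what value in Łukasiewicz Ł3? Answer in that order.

I; I

In Kleene's strong three-valued logic K3: C ↔ A = I ↔ False = I
A ↔ C = False ↔ I = I
(C ↔ A) ∧ (A ↔ C) = I ∧ I = I
¬((C ↔ A) ∧ (A ↔ C)) = ¬I = I
In Łukasiewicz Ł3: C ↔ A = I ↔ False = I  [1 − |½−0|]
A ↔ C = False ↔ I = I
(C ↔ A) ∧ (A ↔ C) = I ∧ I = I
¬((C ↔ A) ∧ (A ↔ C)) = ¬I = I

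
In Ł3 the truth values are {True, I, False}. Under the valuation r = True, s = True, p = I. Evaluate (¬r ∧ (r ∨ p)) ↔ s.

False

¬r = ¬True = False
r ∨ p = True ∨ I = True
¬r ∧ (r ∨ p) = False ∧ True = False
(¬r ∧ (r ∨ p)) ↔ s = False ↔ True = False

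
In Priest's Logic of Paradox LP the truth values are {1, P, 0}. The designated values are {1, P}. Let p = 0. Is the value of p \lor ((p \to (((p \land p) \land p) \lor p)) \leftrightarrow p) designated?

p \land p = 0 \land 0 = 0
(p \land p) \land p = 0 \land 0 = 0
((p \land p) \land p) \lor p = 0 \lor 0 = 0
p \to (((p \land p) \land p) \lor p) = 0 \to 0 = 1
(p \to (((p \land p) \land p) \lor p)) \leftrightarrow p = 1 \leftrightarrow 0 = 0
p \lor ((p \to (((p \land p) \land p) \lor p)) \leftrightarrow p) = 0 \lor 0 = 0
0 ∉ {1, P}.

No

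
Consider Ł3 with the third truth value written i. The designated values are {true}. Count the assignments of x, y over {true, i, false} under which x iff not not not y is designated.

Designated under: (x=true, y=false); (x=i, y=i); (x=false, y=true).

3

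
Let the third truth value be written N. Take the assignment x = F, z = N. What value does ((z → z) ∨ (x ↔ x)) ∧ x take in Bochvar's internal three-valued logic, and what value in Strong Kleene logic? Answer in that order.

N; F

In Bochvar's internal three-valued logic: z → z = N → N = N
x ↔ x = F ↔ F = T
(z → z) ∨ (x ↔ x) = N ∨ T = N
((z → z) ∨ (x ↔ x)) ∧ x = N ∧ F = N
In Strong Kleene logic: z → z = N → N = N
x ↔ x = F ↔ F = T
(z → z) ∨ (x ↔ x) = N ∨ T = T
((z → z) ∨ (x ↔ x)) ∧ x = T ∧ F = F
They differ because Bochvar's internal three-valued logic and Strong Kleene logic treat N differently under the binary connectives.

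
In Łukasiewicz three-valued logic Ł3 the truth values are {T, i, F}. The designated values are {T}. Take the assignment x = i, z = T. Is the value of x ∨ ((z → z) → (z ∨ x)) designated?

Yes

z → z = T → T = T
z ∨ x = T ∨ i = T
(z → z) → (z ∨ x) = T → T = T
x ∨ ((z → z) → (z ∨ x)) = i ∨ T = T
T ∈ {T}.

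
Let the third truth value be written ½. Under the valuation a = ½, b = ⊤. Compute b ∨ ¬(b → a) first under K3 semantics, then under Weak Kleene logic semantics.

In K3: b → a = ⊤ → ½ = ½  [¬⊤ ∨ ½]
¬(b → a) = ¬½ = ½
b ∨ ¬(b → a) = ⊤ ∨ ½ = ⊤
In Weak Kleene logic: b → a = ⊤ → ½ = ½  [any arg is the third value ⇒ result is the third value]
¬(b → a) = ¬½ = ½
b ∨ ¬(b → a) = ⊤ ∨ ½ = ½
They differ because K3 and Weak Kleene logic treat ½ differently under the binary connectives.

⊤; ½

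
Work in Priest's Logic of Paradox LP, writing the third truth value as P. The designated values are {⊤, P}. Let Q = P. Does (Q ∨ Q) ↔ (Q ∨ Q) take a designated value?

Q ∨ Q = P ∨ P = P
Q ∨ Q = P ∨ P = P
(Q ∨ Q) ↔ (Q ∨ Q) = P ↔ P = P
P ∈ {⊤, P}.

Yes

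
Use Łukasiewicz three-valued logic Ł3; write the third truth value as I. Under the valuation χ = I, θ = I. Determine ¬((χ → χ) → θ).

χ → χ = I → I = T
(χ → χ) → θ = T → I = I
¬((χ → χ) → θ) = ¬I = I

I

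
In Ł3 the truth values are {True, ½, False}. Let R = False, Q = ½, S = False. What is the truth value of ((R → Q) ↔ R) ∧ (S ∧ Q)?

R → Q = False → ½ = True  [min(1, 1−0+½)]
(R → Q) ↔ R = True ↔ False = False
S ∧ Q = False ∧ ½ = False
((R → Q) ↔ R) ∧ (S ∧ Q) = False ∧ False = False

False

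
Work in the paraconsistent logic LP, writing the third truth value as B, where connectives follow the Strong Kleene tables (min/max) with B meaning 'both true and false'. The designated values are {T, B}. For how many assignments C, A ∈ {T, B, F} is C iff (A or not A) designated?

Of the 9 assignments, 7 give a value in {T, B}.

7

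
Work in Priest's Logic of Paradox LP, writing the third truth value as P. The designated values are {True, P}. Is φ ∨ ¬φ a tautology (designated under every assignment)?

Every assignment of φ over {True, P, False} gives a value in {True, P}.
In particular, with φ=P: φ ∨ ¬φ = P.

Yes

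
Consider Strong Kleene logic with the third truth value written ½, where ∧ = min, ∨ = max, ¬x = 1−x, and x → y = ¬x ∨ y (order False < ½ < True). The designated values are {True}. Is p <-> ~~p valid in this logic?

No

Countermodel: p=½ gives ½, which is not designated.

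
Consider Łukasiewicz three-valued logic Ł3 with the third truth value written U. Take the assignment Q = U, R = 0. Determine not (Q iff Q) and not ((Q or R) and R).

Q iff Q = U iff U = 1  [1 − |½−½|]
not (Q iff Q) = not 1 = 0
Q or R = U or 0 = U
(Q or R) and R = U and 0 = 0
not ((Q or R) and R) = not 0 = 1
not (Q iff Q) and not ((Q or R) and R) = 0 and 1 = 0

0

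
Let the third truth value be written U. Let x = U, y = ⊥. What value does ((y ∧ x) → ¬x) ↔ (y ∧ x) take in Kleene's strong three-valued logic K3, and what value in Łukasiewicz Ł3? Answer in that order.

⊥; ⊥

In Kleene's strong three-valued logic K3: y ∧ x = ⊥ ∧ U = ⊥
¬x = ¬U = U
(y ∧ x) → ¬x = ⊥ → U = ⊤
y ∧ x = ⊥ ∧ U = ⊥
((y ∧ x) → ¬x) ↔ (y ∧ x) = ⊤ ↔ ⊥ = ⊥
In Łukasiewicz Ł3: y ∧ x = ⊥ ∧ U = ⊥
¬x = ¬U = U
(y ∧ x) → ¬x = ⊥ → U = ⊤  [min(1, 1−0+½)]
y ∧ x = ⊥ ∧ U = ⊥
((y ∧ x) → ¬x) ↔ (y ∧ x) = ⊤ ↔ ⊥ = ⊥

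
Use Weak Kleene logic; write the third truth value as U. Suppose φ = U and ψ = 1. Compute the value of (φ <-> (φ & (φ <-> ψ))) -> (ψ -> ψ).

U

φ <-> ψ = U <-> 1 = U
φ & (φ <-> ψ) = U & U = U
φ <-> (φ & (φ <-> ψ)) = U <-> U = U
ψ -> ψ = 1 -> 1 = 1
(φ <-> (φ & (φ <-> ψ))) -> (ψ -> ψ) = U -> 1 = U  [any arg is the third value ⇒ result is the third value]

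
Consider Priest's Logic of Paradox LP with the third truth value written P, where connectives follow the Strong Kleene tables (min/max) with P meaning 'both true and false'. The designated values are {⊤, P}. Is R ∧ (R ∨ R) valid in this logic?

No

Countermodel: R=⊥ gives ⊥, which is not designated.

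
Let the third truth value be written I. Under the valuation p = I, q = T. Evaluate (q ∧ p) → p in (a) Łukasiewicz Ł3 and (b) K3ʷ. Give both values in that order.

In Łukasiewicz Ł3: q ∧ p = T ∧ I = I
(q ∧ p) → p = I → I = T  [min(1, 1−½+½)]
In K3ʷ: q ∧ p = T ∧ I = I
(q ∧ p) → p = I → I = I  [any arg is the third value ⇒ result is the third value]
They differ because Łukasiewicz Ł3 and K3ʷ treat I differently under the binary connectives.

T; I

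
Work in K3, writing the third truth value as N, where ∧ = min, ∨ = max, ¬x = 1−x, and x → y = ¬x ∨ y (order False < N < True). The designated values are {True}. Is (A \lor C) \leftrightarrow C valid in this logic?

Countermodel: A=True, C=N gives N, which is not designated.

No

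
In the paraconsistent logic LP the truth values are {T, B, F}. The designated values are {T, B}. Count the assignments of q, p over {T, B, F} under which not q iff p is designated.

Of the 9 assignments, 7 give a value in {T, B}.

7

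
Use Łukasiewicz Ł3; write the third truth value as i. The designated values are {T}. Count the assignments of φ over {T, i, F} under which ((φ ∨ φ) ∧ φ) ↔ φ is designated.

3

φ=T: T ✓
φ=i: T ✓
φ=F: T ✓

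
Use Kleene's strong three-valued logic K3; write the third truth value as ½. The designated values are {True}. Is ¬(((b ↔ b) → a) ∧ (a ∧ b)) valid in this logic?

No

Countermodel: b=True, a=True gives False, which is not designated.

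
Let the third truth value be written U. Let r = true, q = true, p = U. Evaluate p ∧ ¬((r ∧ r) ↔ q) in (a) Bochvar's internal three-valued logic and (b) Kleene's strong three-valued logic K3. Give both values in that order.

In Bochvar's internal three-valued logic: r ∧ r = true ∧ true = true
(r ∧ r) ↔ q = true ↔ true = true
¬((r ∧ r) ↔ q) = ¬true = false
p ∧ ¬((r ∧ r) ↔ q) = U ∧ false = U
In Kleene's strong three-valued logic K3: r ∧ r = true ∧ true = true
(r ∧ r) ↔ q = true ↔ true = true
¬((r ∧ r) ↔ q) = ¬true = false
p ∧ ¬((r ∧ r) ↔ q) = U ∧ false = false
They differ because Bochvar's internal three-valued logic and Kleene's strong three-valued logic K3 treat U differently under the binary connectives.

U; false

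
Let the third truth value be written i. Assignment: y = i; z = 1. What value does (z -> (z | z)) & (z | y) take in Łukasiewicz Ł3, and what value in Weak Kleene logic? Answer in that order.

1; i

In Łukasiewicz Ł3: z | z = 1 | 1 = 1
z -> (z | z) = 1 -> 1 = 1
z | y = 1 | i = 1
(z -> (z | z)) & (z | y) = 1 & 1 = 1
In Weak Kleene logic: z | z = 1 | 1 = 1
z -> (z | z) = 1 -> 1 = 1
z | y = 1 | i = i
(z -> (z | z)) & (z | y) = 1 & i = i
They differ because Łukasiewicz Ł3 and Weak Kleene logic treat i differently under the binary connectives.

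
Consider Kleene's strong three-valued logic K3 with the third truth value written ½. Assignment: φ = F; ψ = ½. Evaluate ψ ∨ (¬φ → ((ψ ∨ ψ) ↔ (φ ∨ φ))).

¬φ = ¬F = T
ψ ∨ ψ = ½ ∨ ½ = ½
φ ∨ φ = F ∨ F = F
(ψ ∨ ψ) ↔ (φ ∨ φ) = ½ ↔ F = ½
¬φ → ((ψ ∨ ψ) ↔ (φ ∨ φ)) = T → ½ = ½  [¬T ∨ ½]
ψ ∨ (¬φ → ((ψ ∨ ψ) ↔ (φ ∨ φ))) = ½ ∨ ½ = ½

½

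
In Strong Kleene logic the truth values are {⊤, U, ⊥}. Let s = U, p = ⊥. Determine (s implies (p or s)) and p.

⊥

p or s = ⊥ or U = U
s implies (p or s) = U implies U = U  [not U or U]
(s implies (p or s)) and p = U and ⊥ = ⊥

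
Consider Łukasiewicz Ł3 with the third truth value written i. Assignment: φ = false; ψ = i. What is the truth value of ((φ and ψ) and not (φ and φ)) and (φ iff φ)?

φ and ψ = false and i = false
φ and φ = false and false = false
not (φ and φ) = not false = true
(φ and ψ) and not (φ and φ) = false and true = false
φ iff φ = false iff false = true
((φ and ψ) and not (φ and φ)) and (φ iff φ) = false and true = false

false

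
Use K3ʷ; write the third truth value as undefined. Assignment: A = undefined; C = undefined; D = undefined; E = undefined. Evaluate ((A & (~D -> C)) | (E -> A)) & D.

undefined

~D = ~undefined = undefined
~D -> C = undefined -> undefined = undefined
A & (~D -> C) = undefined & undefined = undefined
E -> A = undefined -> undefined = undefined
(A & (~D -> C)) | (E -> A) = undefined | undefined = undefined
((A & (~D -> C)) | (E -> A)) & D = undefined & undefined = undefined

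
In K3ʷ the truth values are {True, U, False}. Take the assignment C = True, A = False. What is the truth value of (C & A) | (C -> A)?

False

C & A = True & False = False
C -> A = True -> False = False
(C & A) | (C -> A) = False | False = False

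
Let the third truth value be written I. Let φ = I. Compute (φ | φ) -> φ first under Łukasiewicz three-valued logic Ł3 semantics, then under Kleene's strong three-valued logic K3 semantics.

In Łukasiewicz three-valued logic Ł3: φ | φ = I | I = I
(φ | φ) -> φ = I -> I = ⊤
In Kleene's strong three-valued logic K3: φ | φ = I | I = I
(φ | φ) -> φ = I -> I = I
They differ because Łukasiewicz three-valued logic Ł3 and Kleene's strong three-valued logic K3 treat I differently under implication.

⊤; I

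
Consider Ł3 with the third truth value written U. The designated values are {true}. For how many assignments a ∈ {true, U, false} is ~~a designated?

a=true: true ✓
a=U: U ·
a=false: false ·

1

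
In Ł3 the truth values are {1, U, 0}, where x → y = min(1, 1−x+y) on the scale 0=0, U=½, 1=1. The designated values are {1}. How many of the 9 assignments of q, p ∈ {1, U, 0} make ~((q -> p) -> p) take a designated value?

Designated under: (q=0, p=0).

1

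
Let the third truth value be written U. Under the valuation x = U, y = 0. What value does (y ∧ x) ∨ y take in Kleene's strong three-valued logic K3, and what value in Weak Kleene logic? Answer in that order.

0; U

In Kleene's strong three-valued logic K3: y ∧ x = 0 ∧ U = 0
(y ∧ x) ∨ y = 0 ∨ 0 = 0
In Weak Kleene logic: y ∧ x = 0 ∧ U = U
(y ∧ x) ∨ y = U ∨ 0 = U
They differ because Kleene's strong three-valued logic K3 and Weak Kleene logic treat U differently under the binary connectives.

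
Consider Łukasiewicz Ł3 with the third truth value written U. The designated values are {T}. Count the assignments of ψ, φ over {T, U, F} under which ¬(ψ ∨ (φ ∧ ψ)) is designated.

Designated under: (ψ=F, φ=T); (ψ=F, φ=U); (ψ=F, φ=F).

3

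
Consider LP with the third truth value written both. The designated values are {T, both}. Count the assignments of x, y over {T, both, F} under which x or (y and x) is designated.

Of the 9 assignments, 6 give a value in {T, both}.

6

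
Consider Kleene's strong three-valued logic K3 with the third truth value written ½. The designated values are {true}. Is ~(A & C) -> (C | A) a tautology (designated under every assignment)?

Countermodel: A=½, C=½ gives ½, which is not designated.

No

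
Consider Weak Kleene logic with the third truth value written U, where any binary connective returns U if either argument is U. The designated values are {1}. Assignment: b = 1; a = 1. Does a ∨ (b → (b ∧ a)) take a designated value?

b ∧ a = 1 ∧ 1 = 1
b → (b ∧ a) = 1 → 1 = 1
a ∨ (b → (b ∧ a)) = 1 ∨ 1 = 1
1 ∈ {1}.

Yes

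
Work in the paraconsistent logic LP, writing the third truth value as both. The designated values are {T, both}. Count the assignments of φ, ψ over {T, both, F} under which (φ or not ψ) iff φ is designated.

8

Of the 9 assignments, 8 give a value in {T, both}.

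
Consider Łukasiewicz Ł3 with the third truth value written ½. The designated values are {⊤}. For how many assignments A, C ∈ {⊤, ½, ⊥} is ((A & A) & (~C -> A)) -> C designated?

Of the 9 assignments, 6 give a value in {⊤}.

6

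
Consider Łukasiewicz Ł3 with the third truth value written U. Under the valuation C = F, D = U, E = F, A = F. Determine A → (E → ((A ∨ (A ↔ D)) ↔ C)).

T

A ↔ D = F ↔ U = U
A ∨ (A ↔ D) = F ∨ U = U
(A ∨ (A ↔ D)) ↔ C = U ↔ F = U
E → ((A ∨ (A ↔ D)) ↔ C) = F → U = T
A → (E → ((A ∨ (A ↔ D)) ↔ C)) = F → T = T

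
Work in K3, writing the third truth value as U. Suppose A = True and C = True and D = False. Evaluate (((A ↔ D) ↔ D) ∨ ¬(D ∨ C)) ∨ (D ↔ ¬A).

A ↔ D = True ↔ False = False
(A ↔ D) ↔ D = False ↔ False = True
D ∨ C = False ∨ True = True
¬(D ∨ C) = ¬True = False
((A ↔ D) ↔ D) ∨ ¬(D ∨ C) = True ∨ False = True
¬A = ¬True = False
D ↔ ¬A = False ↔ False = True
(((A ↔ D) ↔ D) ∨ ¬(D ∨ C)) ∨ (D ↔ ¬A) = True ∨ True = True

True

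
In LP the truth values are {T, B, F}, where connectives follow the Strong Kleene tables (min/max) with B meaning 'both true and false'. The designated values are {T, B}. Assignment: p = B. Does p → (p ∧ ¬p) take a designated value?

¬p = ¬B = B
p ∧ ¬p = B ∧ B = B
p → (p ∧ ¬p) = B → B = B  [¬B ∨ B]
B ∈ {T, B}.

Yes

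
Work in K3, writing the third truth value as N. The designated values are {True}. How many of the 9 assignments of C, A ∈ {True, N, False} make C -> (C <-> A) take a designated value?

4

Designated under: (C=True, A=True); (C=False, A=True); (C=False, A=N); (C=False, A=False).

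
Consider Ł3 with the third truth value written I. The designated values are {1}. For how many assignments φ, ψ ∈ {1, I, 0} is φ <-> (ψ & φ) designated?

Of the 9 assignments, 6 give a value in {1}.

6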